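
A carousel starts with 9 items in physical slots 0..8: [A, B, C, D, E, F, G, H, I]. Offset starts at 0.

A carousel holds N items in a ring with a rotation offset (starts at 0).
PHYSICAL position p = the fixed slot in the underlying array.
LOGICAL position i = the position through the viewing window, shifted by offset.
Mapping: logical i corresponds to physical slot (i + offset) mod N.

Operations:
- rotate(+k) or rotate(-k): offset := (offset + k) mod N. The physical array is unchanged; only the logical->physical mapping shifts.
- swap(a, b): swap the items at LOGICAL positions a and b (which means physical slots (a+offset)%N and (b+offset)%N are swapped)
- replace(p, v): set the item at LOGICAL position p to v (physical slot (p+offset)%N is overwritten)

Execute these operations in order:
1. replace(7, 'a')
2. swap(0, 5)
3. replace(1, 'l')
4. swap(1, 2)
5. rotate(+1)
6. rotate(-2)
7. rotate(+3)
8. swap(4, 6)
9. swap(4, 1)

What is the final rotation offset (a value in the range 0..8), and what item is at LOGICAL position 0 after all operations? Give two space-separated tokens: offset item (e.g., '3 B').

Answer: 2 l

Derivation:
After op 1 (replace(7, 'a')): offset=0, physical=[A,B,C,D,E,F,G,a,I], logical=[A,B,C,D,E,F,G,a,I]
After op 2 (swap(0, 5)): offset=0, physical=[F,B,C,D,E,A,G,a,I], logical=[F,B,C,D,E,A,G,a,I]
After op 3 (replace(1, 'l')): offset=0, physical=[F,l,C,D,E,A,G,a,I], logical=[F,l,C,D,E,A,G,a,I]
After op 4 (swap(1, 2)): offset=0, physical=[F,C,l,D,E,A,G,a,I], logical=[F,C,l,D,E,A,G,a,I]
After op 5 (rotate(+1)): offset=1, physical=[F,C,l,D,E,A,G,a,I], logical=[C,l,D,E,A,G,a,I,F]
After op 6 (rotate(-2)): offset=8, physical=[F,C,l,D,E,A,G,a,I], logical=[I,F,C,l,D,E,A,G,a]
After op 7 (rotate(+3)): offset=2, physical=[F,C,l,D,E,A,G,a,I], logical=[l,D,E,A,G,a,I,F,C]
After op 8 (swap(4, 6)): offset=2, physical=[F,C,l,D,E,A,I,a,G], logical=[l,D,E,A,I,a,G,F,C]
After op 9 (swap(4, 1)): offset=2, physical=[F,C,l,I,E,A,D,a,G], logical=[l,I,E,A,D,a,G,F,C]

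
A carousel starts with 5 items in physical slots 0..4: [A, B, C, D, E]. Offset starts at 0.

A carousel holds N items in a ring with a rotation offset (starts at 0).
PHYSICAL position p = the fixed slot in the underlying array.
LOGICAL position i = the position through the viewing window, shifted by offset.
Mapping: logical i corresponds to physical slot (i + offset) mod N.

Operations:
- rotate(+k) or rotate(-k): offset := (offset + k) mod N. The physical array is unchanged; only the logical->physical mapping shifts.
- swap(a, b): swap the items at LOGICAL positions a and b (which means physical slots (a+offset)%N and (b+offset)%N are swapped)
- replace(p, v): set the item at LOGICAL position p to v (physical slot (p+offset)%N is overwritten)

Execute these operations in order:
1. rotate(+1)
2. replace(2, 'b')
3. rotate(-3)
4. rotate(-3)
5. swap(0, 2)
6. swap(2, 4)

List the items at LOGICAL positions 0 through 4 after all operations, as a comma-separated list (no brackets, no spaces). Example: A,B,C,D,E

Answer: C,B,E,b,A

Derivation:
After op 1 (rotate(+1)): offset=1, physical=[A,B,C,D,E], logical=[B,C,D,E,A]
After op 2 (replace(2, 'b')): offset=1, physical=[A,B,C,b,E], logical=[B,C,b,E,A]
After op 3 (rotate(-3)): offset=3, physical=[A,B,C,b,E], logical=[b,E,A,B,C]
After op 4 (rotate(-3)): offset=0, physical=[A,B,C,b,E], logical=[A,B,C,b,E]
After op 5 (swap(0, 2)): offset=0, physical=[C,B,A,b,E], logical=[C,B,A,b,E]
After op 6 (swap(2, 4)): offset=0, physical=[C,B,E,b,A], logical=[C,B,E,b,A]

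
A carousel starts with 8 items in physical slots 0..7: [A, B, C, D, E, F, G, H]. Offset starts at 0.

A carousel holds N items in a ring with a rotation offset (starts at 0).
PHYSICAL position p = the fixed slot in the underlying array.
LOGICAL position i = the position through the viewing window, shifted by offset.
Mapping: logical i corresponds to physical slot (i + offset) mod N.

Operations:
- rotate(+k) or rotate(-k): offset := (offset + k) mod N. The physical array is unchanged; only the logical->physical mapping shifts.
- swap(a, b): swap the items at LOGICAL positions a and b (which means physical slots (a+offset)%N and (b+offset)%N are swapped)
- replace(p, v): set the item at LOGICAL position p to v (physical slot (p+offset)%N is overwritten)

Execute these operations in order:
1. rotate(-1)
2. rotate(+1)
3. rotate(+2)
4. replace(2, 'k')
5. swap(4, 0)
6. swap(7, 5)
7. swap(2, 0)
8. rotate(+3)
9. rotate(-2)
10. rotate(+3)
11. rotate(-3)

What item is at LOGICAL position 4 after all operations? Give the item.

Answer: B

Derivation:
After op 1 (rotate(-1)): offset=7, physical=[A,B,C,D,E,F,G,H], logical=[H,A,B,C,D,E,F,G]
After op 2 (rotate(+1)): offset=0, physical=[A,B,C,D,E,F,G,H], logical=[A,B,C,D,E,F,G,H]
After op 3 (rotate(+2)): offset=2, physical=[A,B,C,D,E,F,G,H], logical=[C,D,E,F,G,H,A,B]
After op 4 (replace(2, 'k')): offset=2, physical=[A,B,C,D,k,F,G,H], logical=[C,D,k,F,G,H,A,B]
After op 5 (swap(4, 0)): offset=2, physical=[A,B,G,D,k,F,C,H], logical=[G,D,k,F,C,H,A,B]
After op 6 (swap(7, 5)): offset=2, physical=[A,H,G,D,k,F,C,B], logical=[G,D,k,F,C,B,A,H]
After op 7 (swap(2, 0)): offset=2, physical=[A,H,k,D,G,F,C,B], logical=[k,D,G,F,C,B,A,H]
After op 8 (rotate(+3)): offset=5, physical=[A,H,k,D,G,F,C,B], logical=[F,C,B,A,H,k,D,G]
After op 9 (rotate(-2)): offset=3, physical=[A,H,k,D,G,F,C,B], logical=[D,G,F,C,B,A,H,k]
After op 10 (rotate(+3)): offset=6, physical=[A,H,k,D,G,F,C,B], logical=[C,B,A,H,k,D,G,F]
After op 11 (rotate(-3)): offset=3, physical=[A,H,k,D,G,F,C,B], logical=[D,G,F,C,B,A,H,k]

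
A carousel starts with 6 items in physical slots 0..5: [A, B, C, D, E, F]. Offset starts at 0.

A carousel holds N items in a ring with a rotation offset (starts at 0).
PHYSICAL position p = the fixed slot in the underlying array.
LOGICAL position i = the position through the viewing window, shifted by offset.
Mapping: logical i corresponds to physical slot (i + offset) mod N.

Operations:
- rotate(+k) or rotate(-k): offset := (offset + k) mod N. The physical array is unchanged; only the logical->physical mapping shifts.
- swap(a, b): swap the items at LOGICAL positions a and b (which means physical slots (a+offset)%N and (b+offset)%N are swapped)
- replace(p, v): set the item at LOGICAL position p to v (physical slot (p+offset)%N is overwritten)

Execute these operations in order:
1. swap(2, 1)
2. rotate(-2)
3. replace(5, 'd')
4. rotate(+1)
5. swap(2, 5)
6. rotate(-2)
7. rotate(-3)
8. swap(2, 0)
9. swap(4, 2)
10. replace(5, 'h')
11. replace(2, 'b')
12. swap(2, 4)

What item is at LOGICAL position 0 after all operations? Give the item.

After op 1 (swap(2, 1)): offset=0, physical=[A,C,B,D,E,F], logical=[A,C,B,D,E,F]
After op 2 (rotate(-2)): offset=4, physical=[A,C,B,D,E,F], logical=[E,F,A,C,B,D]
After op 3 (replace(5, 'd')): offset=4, physical=[A,C,B,d,E,F], logical=[E,F,A,C,B,d]
After op 4 (rotate(+1)): offset=5, physical=[A,C,B,d,E,F], logical=[F,A,C,B,d,E]
After op 5 (swap(2, 5)): offset=5, physical=[A,E,B,d,C,F], logical=[F,A,E,B,d,C]
After op 6 (rotate(-2)): offset=3, physical=[A,E,B,d,C,F], logical=[d,C,F,A,E,B]
After op 7 (rotate(-3)): offset=0, physical=[A,E,B,d,C,F], logical=[A,E,B,d,C,F]
After op 8 (swap(2, 0)): offset=0, physical=[B,E,A,d,C,F], logical=[B,E,A,d,C,F]
After op 9 (swap(4, 2)): offset=0, physical=[B,E,C,d,A,F], logical=[B,E,C,d,A,F]
After op 10 (replace(5, 'h')): offset=0, physical=[B,E,C,d,A,h], logical=[B,E,C,d,A,h]
After op 11 (replace(2, 'b')): offset=0, physical=[B,E,b,d,A,h], logical=[B,E,b,d,A,h]
After op 12 (swap(2, 4)): offset=0, physical=[B,E,A,d,b,h], logical=[B,E,A,d,b,h]

Answer: B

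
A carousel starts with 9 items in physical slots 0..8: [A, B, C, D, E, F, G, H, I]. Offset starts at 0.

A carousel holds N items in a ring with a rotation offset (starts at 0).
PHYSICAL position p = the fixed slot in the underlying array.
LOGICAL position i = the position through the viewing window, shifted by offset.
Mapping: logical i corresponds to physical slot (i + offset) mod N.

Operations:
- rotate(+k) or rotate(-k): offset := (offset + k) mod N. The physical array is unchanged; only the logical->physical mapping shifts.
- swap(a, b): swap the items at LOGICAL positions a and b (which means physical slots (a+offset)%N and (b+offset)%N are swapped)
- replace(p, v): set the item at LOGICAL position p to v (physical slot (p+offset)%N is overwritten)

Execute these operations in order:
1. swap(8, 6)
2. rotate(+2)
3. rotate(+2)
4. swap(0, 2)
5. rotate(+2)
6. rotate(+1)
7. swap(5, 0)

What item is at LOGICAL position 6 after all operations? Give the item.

After op 1 (swap(8, 6)): offset=0, physical=[A,B,C,D,E,F,I,H,G], logical=[A,B,C,D,E,F,I,H,G]
After op 2 (rotate(+2)): offset=2, physical=[A,B,C,D,E,F,I,H,G], logical=[C,D,E,F,I,H,G,A,B]
After op 3 (rotate(+2)): offset=4, physical=[A,B,C,D,E,F,I,H,G], logical=[E,F,I,H,G,A,B,C,D]
After op 4 (swap(0, 2)): offset=4, physical=[A,B,C,D,I,F,E,H,G], logical=[I,F,E,H,G,A,B,C,D]
After op 5 (rotate(+2)): offset=6, physical=[A,B,C,D,I,F,E,H,G], logical=[E,H,G,A,B,C,D,I,F]
After op 6 (rotate(+1)): offset=7, physical=[A,B,C,D,I,F,E,H,G], logical=[H,G,A,B,C,D,I,F,E]
After op 7 (swap(5, 0)): offset=7, physical=[A,B,C,H,I,F,E,D,G], logical=[D,G,A,B,C,H,I,F,E]

Answer: I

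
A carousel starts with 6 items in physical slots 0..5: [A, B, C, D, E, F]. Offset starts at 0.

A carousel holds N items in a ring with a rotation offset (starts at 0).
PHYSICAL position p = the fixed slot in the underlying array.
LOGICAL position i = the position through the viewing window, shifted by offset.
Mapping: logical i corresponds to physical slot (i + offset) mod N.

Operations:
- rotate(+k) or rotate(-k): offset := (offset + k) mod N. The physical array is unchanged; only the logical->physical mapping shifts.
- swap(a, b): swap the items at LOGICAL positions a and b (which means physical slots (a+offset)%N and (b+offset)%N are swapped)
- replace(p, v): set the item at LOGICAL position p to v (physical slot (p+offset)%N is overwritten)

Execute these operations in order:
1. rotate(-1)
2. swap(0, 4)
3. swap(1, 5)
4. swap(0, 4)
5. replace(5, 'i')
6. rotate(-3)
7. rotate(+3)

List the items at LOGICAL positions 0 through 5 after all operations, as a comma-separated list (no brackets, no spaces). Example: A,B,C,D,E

Answer: F,E,B,C,D,i

Derivation:
After op 1 (rotate(-1)): offset=5, physical=[A,B,C,D,E,F], logical=[F,A,B,C,D,E]
After op 2 (swap(0, 4)): offset=5, physical=[A,B,C,F,E,D], logical=[D,A,B,C,F,E]
After op 3 (swap(1, 5)): offset=5, physical=[E,B,C,F,A,D], logical=[D,E,B,C,F,A]
After op 4 (swap(0, 4)): offset=5, physical=[E,B,C,D,A,F], logical=[F,E,B,C,D,A]
After op 5 (replace(5, 'i')): offset=5, physical=[E,B,C,D,i,F], logical=[F,E,B,C,D,i]
After op 6 (rotate(-3)): offset=2, physical=[E,B,C,D,i,F], logical=[C,D,i,F,E,B]
After op 7 (rotate(+3)): offset=5, physical=[E,B,C,D,i,F], logical=[F,E,B,C,D,i]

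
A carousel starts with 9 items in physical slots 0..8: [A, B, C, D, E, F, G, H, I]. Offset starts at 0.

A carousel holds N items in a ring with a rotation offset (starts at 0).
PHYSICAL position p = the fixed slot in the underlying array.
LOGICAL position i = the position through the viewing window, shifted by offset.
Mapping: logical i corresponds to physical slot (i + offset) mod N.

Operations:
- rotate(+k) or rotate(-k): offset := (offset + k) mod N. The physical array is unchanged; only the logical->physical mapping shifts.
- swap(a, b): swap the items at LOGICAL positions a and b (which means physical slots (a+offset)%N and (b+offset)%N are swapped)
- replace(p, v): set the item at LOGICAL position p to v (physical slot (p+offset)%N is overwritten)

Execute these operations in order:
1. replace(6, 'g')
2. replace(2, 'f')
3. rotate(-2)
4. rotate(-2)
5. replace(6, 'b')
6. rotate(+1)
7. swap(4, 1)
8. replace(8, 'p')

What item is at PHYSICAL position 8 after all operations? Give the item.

After op 1 (replace(6, 'g')): offset=0, physical=[A,B,C,D,E,F,g,H,I], logical=[A,B,C,D,E,F,g,H,I]
After op 2 (replace(2, 'f')): offset=0, physical=[A,B,f,D,E,F,g,H,I], logical=[A,B,f,D,E,F,g,H,I]
After op 3 (rotate(-2)): offset=7, physical=[A,B,f,D,E,F,g,H,I], logical=[H,I,A,B,f,D,E,F,g]
After op 4 (rotate(-2)): offset=5, physical=[A,B,f,D,E,F,g,H,I], logical=[F,g,H,I,A,B,f,D,E]
After op 5 (replace(6, 'b')): offset=5, physical=[A,B,b,D,E,F,g,H,I], logical=[F,g,H,I,A,B,b,D,E]
After op 6 (rotate(+1)): offset=6, physical=[A,B,b,D,E,F,g,H,I], logical=[g,H,I,A,B,b,D,E,F]
After op 7 (swap(4, 1)): offset=6, physical=[A,H,b,D,E,F,g,B,I], logical=[g,B,I,A,H,b,D,E,F]
After op 8 (replace(8, 'p')): offset=6, physical=[A,H,b,D,E,p,g,B,I], logical=[g,B,I,A,H,b,D,E,p]

Answer: I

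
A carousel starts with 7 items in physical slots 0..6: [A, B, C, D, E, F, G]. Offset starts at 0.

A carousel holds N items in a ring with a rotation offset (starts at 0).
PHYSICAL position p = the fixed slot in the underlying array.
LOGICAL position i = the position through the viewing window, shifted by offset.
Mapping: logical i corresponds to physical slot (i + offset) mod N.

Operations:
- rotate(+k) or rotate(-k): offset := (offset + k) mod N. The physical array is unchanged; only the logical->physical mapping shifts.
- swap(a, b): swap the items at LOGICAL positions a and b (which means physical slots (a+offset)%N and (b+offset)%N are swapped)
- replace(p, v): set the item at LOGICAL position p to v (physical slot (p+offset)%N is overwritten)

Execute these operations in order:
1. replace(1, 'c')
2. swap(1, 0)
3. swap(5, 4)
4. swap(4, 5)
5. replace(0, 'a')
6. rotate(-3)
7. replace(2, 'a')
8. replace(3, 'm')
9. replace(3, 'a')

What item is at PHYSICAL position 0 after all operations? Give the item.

Answer: a

Derivation:
After op 1 (replace(1, 'c')): offset=0, physical=[A,c,C,D,E,F,G], logical=[A,c,C,D,E,F,G]
After op 2 (swap(1, 0)): offset=0, physical=[c,A,C,D,E,F,G], logical=[c,A,C,D,E,F,G]
After op 3 (swap(5, 4)): offset=0, physical=[c,A,C,D,F,E,G], logical=[c,A,C,D,F,E,G]
After op 4 (swap(4, 5)): offset=0, physical=[c,A,C,D,E,F,G], logical=[c,A,C,D,E,F,G]
After op 5 (replace(0, 'a')): offset=0, physical=[a,A,C,D,E,F,G], logical=[a,A,C,D,E,F,G]
After op 6 (rotate(-3)): offset=4, physical=[a,A,C,D,E,F,G], logical=[E,F,G,a,A,C,D]
After op 7 (replace(2, 'a')): offset=4, physical=[a,A,C,D,E,F,a], logical=[E,F,a,a,A,C,D]
After op 8 (replace(3, 'm')): offset=4, physical=[m,A,C,D,E,F,a], logical=[E,F,a,m,A,C,D]
After op 9 (replace(3, 'a')): offset=4, physical=[a,A,C,D,E,F,a], logical=[E,F,a,a,A,C,D]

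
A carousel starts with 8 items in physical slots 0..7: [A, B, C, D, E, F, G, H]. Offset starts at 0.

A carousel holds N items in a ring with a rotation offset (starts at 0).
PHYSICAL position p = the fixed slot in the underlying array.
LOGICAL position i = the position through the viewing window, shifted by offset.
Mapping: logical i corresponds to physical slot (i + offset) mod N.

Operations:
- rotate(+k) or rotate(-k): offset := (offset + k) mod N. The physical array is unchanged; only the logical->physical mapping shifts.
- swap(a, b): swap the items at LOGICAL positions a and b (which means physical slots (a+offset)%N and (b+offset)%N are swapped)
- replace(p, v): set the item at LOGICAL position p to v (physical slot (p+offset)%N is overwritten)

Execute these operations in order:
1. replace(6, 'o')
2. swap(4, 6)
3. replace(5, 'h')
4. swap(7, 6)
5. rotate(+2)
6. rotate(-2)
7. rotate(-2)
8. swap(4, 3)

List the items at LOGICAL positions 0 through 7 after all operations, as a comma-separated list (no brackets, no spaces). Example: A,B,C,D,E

After op 1 (replace(6, 'o')): offset=0, physical=[A,B,C,D,E,F,o,H], logical=[A,B,C,D,E,F,o,H]
After op 2 (swap(4, 6)): offset=0, physical=[A,B,C,D,o,F,E,H], logical=[A,B,C,D,o,F,E,H]
After op 3 (replace(5, 'h')): offset=0, physical=[A,B,C,D,o,h,E,H], logical=[A,B,C,D,o,h,E,H]
After op 4 (swap(7, 6)): offset=0, physical=[A,B,C,D,o,h,H,E], logical=[A,B,C,D,o,h,H,E]
After op 5 (rotate(+2)): offset=2, physical=[A,B,C,D,o,h,H,E], logical=[C,D,o,h,H,E,A,B]
After op 6 (rotate(-2)): offset=0, physical=[A,B,C,D,o,h,H,E], logical=[A,B,C,D,o,h,H,E]
After op 7 (rotate(-2)): offset=6, physical=[A,B,C,D,o,h,H,E], logical=[H,E,A,B,C,D,o,h]
After op 8 (swap(4, 3)): offset=6, physical=[A,C,B,D,o,h,H,E], logical=[H,E,A,C,B,D,o,h]

Answer: H,E,A,C,B,D,o,h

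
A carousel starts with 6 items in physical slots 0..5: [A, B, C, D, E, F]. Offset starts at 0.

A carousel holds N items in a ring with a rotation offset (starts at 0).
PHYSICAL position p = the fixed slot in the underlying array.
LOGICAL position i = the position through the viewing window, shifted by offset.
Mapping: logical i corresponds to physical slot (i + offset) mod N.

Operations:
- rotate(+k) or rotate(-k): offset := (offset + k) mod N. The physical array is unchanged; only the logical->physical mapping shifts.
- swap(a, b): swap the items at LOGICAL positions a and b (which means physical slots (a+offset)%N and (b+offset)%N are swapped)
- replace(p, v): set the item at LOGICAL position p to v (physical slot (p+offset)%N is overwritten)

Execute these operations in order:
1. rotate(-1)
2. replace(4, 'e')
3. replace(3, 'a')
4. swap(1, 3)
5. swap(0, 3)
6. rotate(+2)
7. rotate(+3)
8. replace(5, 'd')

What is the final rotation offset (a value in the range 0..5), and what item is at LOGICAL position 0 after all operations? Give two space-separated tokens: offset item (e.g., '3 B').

Answer: 4 E

Derivation:
After op 1 (rotate(-1)): offset=5, physical=[A,B,C,D,E,F], logical=[F,A,B,C,D,E]
After op 2 (replace(4, 'e')): offset=5, physical=[A,B,C,e,E,F], logical=[F,A,B,C,e,E]
After op 3 (replace(3, 'a')): offset=5, physical=[A,B,a,e,E,F], logical=[F,A,B,a,e,E]
After op 4 (swap(1, 3)): offset=5, physical=[a,B,A,e,E,F], logical=[F,a,B,A,e,E]
After op 5 (swap(0, 3)): offset=5, physical=[a,B,F,e,E,A], logical=[A,a,B,F,e,E]
After op 6 (rotate(+2)): offset=1, physical=[a,B,F,e,E,A], logical=[B,F,e,E,A,a]
After op 7 (rotate(+3)): offset=4, physical=[a,B,F,e,E,A], logical=[E,A,a,B,F,e]
After op 8 (replace(5, 'd')): offset=4, physical=[a,B,F,d,E,A], logical=[E,A,a,B,F,d]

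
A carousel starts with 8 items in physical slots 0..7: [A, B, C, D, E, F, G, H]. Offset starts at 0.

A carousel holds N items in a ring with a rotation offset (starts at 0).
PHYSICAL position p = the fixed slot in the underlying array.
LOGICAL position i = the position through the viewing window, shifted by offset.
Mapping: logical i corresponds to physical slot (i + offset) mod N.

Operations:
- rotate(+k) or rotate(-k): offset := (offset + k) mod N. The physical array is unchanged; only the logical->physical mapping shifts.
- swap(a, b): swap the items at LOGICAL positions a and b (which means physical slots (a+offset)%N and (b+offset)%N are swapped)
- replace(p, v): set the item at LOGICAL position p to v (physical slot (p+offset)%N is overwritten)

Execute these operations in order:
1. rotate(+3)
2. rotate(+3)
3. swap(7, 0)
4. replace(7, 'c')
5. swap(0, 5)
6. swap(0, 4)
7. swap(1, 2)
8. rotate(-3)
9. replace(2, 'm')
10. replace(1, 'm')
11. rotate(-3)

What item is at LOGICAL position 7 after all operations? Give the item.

Answer: A

Derivation:
After op 1 (rotate(+3)): offset=3, physical=[A,B,C,D,E,F,G,H], logical=[D,E,F,G,H,A,B,C]
After op 2 (rotate(+3)): offset=6, physical=[A,B,C,D,E,F,G,H], logical=[G,H,A,B,C,D,E,F]
After op 3 (swap(7, 0)): offset=6, physical=[A,B,C,D,E,G,F,H], logical=[F,H,A,B,C,D,E,G]
After op 4 (replace(7, 'c')): offset=6, physical=[A,B,C,D,E,c,F,H], logical=[F,H,A,B,C,D,E,c]
After op 5 (swap(0, 5)): offset=6, physical=[A,B,C,F,E,c,D,H], logical=[D,H,A,B,C,F,E,c]
After op 6 (swap(0, 4)): offset=6, physical=[A,B,D,F,E,c,C,H], logical=[C,H,A,B,D,F,E,c]
After op 7 (swap(1, 2)): offset=6, physical=[H,B,D,F,E,c,C,A], logical=[C,A,H,B,D,F,E,c]
After op 8 (rotate(-3)): offset=3, physical=[H,B,D,F,E,c,C,A], logical=[F,E,c,C,A,H,B,D]
After op 9 (replace(2, 'm')): offset=3, physical=[H,B,D,F,E,m,C,A], logical=[F,E,m,C,A,H,B,D]
After op 10 (replace(1, 'm')): offset=3, physical=[H,B,D,F,m,m,C,A], logical=[F,m,m,C,A,H,B,D]
After op 11 (rotate(-3)): offset=0, physical=[H,B,D,F,m,m,C,A], logical=[H,B,D,F,m,m,C,A]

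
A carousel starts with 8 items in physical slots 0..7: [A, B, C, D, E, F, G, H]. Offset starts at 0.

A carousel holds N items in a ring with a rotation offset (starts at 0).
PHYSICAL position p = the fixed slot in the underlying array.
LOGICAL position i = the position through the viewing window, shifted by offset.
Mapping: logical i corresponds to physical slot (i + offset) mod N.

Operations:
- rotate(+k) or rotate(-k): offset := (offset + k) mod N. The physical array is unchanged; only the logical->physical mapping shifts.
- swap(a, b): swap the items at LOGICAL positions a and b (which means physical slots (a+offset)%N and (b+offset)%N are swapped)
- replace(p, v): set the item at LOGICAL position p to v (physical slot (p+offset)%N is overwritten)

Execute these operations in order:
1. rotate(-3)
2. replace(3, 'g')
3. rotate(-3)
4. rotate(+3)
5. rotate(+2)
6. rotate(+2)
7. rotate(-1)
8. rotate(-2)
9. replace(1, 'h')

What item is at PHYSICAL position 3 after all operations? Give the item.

Answer: D

Derivation:
After op 1 (rotate(-3)): offset=5, physical=[A,B,C,D,E,F,G,H], logical=[F,G,H,A,B,C,D,E]
After op 2 (replace(3, 'g')): offset=5, physical=[g,B,C,D,E,F,G,H], logical=[F,G,H,g,B,C,D,E]
After op 3 (rotate(-3)): offset=2, physical=[g,B,C,D,E,F,G,H], logical=[C,D,E,F,G,H,g,B]
After op 4 (rotate(+3)): offset=5, physical=[g,B,C,D,E,F,G,H], logical=[F,G,H,g,B,C,D,E]
After op 5 (rotate(+2)): offset=7, physical=[g,B,C,D,E,F,G,H], logical=[H,g,B,C,D,E,F,G]
After op 6 (rotate(+2)): offset=1, physical=[g,B,C,D,E,F,G,H], logical=[B,C,D,E,F,G,H,g]
After op 7 (rotate(-1)): offset=0, physical=[g,B,C,D,E,F,G,H], logical=[g,B,C,D,E,F,G,H]
After op 8 (rotate(-2)): offset=6, physical=[g,B,C,D,E,F,G,H], logical=[G,H,g,B,C,D,E,F]
After op 9 (replace(1, 'h')): offset=6, physical=[g,B,C,D,E,F,G,h], logical=[G,h,g,B,C,D,E,F]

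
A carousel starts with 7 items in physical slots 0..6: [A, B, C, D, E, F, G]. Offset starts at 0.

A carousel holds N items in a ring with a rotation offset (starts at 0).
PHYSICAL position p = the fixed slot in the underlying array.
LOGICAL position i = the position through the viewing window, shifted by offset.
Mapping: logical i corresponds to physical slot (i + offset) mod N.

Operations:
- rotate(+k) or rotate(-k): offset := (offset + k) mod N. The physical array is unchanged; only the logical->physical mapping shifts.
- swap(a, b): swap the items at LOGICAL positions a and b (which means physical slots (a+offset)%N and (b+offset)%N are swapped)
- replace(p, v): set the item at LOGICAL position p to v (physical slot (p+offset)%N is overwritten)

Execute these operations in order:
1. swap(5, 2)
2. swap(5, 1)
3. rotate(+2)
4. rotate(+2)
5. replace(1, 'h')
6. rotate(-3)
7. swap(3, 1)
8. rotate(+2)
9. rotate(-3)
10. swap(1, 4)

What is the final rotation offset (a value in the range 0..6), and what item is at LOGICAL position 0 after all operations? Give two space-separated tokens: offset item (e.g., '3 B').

After op 1 (swap(5, 2)): offset=0, physical=[A,B,F,D,E,C,G], logical=[A,B,F,D,E,C,G]
After op 2 (swap(5, 1)): offset=0, physical=[A,C,F,D,E,B,G], logical=[A,C,F,D,E,B,G]
After op 3 (rotate(+2)): offset=2, physical=[A,C,F,D,E,B,G], logical=[F,D,E,B,G,A,C]
After op 4 (rotate(+2)): offset=4, physical=[A,C,F,D,E,B,G], logical=[E,B,G,A,C,F,D]
After op 5 (replace(1, 'h')): offset=4, physical=[A,C,F,D,E,h,G], logical=[E,h,G,A,C,F,D]
After op 6 (rotate(-3)): offset=1, physical=[A,C,F,D,E,h,G], logical=[C,F,D,E,h,G,A]
After op 7 (swap(3, 1)): offset=1, physical=[A,C,E,D,F,h,G], logical=[C,E,D,F,h,G,A]
After op 8 (rotate(+2)): offset=3, physical=[A,C,E,D,F,h,G], logical=[D,F,h,G,A,C,E]
After op 9 (rotate(-3)): offset=0, physical=[A,C,E,D,F,h,G], logical=[A,C,E,D,F,h,G]
After op 10 (swap(1, 4)): offset=0, physical=[A,F,E,D,C,h,G], logical=[A,F,E,D,C,h,G]

Answer: 0 A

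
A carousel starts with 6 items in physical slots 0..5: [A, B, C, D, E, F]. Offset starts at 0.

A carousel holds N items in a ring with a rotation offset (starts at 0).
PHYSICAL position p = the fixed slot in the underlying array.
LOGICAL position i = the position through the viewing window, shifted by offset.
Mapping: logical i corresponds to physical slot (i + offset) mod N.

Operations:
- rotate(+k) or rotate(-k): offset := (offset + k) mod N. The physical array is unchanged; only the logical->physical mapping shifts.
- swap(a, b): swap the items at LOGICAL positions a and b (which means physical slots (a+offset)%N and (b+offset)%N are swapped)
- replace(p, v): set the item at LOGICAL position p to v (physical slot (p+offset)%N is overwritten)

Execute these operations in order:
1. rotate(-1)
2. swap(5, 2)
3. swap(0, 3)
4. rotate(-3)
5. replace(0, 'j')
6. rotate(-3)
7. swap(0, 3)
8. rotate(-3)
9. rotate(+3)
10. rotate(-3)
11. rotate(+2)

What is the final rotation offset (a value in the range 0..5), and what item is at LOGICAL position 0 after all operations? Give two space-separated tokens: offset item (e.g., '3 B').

Answer: 4 B

Derivation:
After op 1 (rotate(-1)): offset=5, physical=[A,B,C,D,E,F], logical=[F,A,B,C,D,E]
After op 2 (swap(5, 2)): offset=5, physical=[A,E,C,D,B,F], logical=[F,A,E,C,D,B]
After op 3 (swap(0, 3)): offset=5, physical=[A,E,F,D,B,C], logical=[C,A,E,F,D,B]
After op 4 (rotate(-3)): offset=2, physical=[A,E,F,D,B,C], logical=[F,D,B,C,A,E]
After op 5 (replace(0, 'j')): offset=2, physical=[A,E,j,D,B,C], logical=[j,D,B,C,A,E]
After op 6 (rotate(-3)): offset=5, physical=[A,E,j,D,B,C], logical=[C,A,E,j,D,B]
After op 7 (swap(0, 3)): offset=5, physical=[A,E,C,D,B,j], logical=[j,A,E,C,D,B]
After op 8 (rotate(-3)): offset=2, physical=[A,E,C,D,B,j], logical=[C,D,B,j,A,E]
After op 9 (rotate(+3)): offset=5, physical=[A,E,C,D,B,j], logical=[j,A,E,C,D,B]
After op 10 (rotate(-3)): offset=2, physical=[A,E,C,D,B,j], logical=[C,D,B,j,A,E]
After op 11 (rotate(+2)): offset=4, physical=[A,E,C,D,B,j], logical=[B,j,A,E,C,D]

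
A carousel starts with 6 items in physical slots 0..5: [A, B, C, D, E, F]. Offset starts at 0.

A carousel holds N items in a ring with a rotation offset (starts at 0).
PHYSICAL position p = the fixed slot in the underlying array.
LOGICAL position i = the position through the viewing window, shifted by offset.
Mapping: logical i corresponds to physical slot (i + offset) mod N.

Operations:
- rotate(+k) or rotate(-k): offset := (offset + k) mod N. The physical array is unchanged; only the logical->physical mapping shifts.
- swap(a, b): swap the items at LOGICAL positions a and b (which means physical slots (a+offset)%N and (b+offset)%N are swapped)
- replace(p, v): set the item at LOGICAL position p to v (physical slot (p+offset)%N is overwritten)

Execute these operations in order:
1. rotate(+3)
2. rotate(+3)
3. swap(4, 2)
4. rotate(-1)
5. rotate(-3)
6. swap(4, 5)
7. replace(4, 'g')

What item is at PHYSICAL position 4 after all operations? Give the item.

After op 1 (rotate(+3)): offset=3, physical=[A,B,C,D,E,F], logical=[D,E,F,A,B,C]
After op 2 (rotate(+3)): offset=0, physical=[A,B,C,D,E,F], logical=[A,B,C,D,E,F]
After op 3 (swap(4, 2)): offset=0, physical=[A,B,E,D,C,F], logical=[A,B,E,D,C,F]
After op 4 (rotate(-1)): offset=5, physical=[A,B,E,D,C,F], logical=[F,A,B,E,D,C]
After op 5 (rotate(-3)): offset=2, physical=[A,B,E,D,C,F], logical=[E,D,C,F,A,B]
After op 6 (swap(4, 5)): offset=2, physical=[B,A,E,D,C,F], logical=[E,D,C,F,B,A]
After op 7 (replace(4, 'g')): offset=2, physical=[g,A,E,D,C,F], logical=[E,D,C,F,g,A]

Answer: C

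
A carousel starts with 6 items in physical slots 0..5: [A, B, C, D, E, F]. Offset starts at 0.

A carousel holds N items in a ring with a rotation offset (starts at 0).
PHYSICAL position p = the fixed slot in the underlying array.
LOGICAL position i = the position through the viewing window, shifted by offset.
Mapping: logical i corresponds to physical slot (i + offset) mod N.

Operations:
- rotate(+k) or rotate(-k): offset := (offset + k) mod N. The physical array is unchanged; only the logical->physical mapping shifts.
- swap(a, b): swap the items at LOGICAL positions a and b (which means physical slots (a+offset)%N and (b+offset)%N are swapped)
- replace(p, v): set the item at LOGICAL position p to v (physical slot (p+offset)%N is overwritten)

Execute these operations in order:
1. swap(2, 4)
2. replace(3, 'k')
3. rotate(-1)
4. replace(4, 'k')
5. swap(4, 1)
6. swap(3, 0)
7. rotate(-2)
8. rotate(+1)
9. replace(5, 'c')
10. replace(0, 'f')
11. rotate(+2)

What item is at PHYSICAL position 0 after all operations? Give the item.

Answer: k

Derivation:
After op 1 (swap(2, 4)): offset=0, physical=[A,B,E,D,C,F], logical=[A,B,E,D,C,F]
After op 2 (replace(3, 'k')): offset=0, physical=[A,B,E,k,C,F], logical=[A,B,E,k,C,F]
After op 3 (rotate(-1)): offset=5, physical=[A,B,E,k,C,F], logical=[F,A,B,E,k,C]
After op 4 (replace(4, 'k')): offset=5, physical=[A,B,E,k,C,F], logical=[F,A,B,E,k,C]
After op 5 (swap(4, 1)): offset=5, physical=[k,B,E,A,C,F], logical=[F,k,B,E,A,C]
After op 6 (swap(3, 0)): offset=5, physical=[k,B,F,A,C,E], logical=[E,k,B,F,A,C]
After op 7 (rotate(-2)): offset=3, physical=[k,B,F,A,C,E], logical=[A,C,E,k,B,F]
After op 8 (rotate(+1)): offset=4, physical=[k,B,F,A,C,E], logical=[C,E,k,B,F,A]
After op 9 (replace(5, 'c')): offset=4, physical=[k,B,F,c,C,E], logical=[C,E,k,B,F,c]
After op 10 (replace(0, 'f')): offset=4, physical=[k,B,F,c,f,E], logical=[f,E,k,B,F,c]
After op 11 (rotate(+2)): offset=0, physical=[k,B,F,c,f,E], logical=[k,B,F,c,f,E]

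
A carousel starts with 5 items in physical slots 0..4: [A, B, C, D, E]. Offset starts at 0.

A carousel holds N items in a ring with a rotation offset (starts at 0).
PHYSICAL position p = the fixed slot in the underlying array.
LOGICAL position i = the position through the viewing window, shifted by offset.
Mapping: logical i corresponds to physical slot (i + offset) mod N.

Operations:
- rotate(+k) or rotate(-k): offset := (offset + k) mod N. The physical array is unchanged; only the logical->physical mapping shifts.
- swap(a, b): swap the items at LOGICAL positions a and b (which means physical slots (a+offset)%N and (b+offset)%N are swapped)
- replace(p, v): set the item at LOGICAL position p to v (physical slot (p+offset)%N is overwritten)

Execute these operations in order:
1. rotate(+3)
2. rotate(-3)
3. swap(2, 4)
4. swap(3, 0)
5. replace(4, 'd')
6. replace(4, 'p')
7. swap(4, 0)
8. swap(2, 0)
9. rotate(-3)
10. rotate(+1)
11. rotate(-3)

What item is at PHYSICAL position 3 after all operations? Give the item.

Answer: A

Derivation:
After op 1 (rotate(+3)): offset=3, physical=[A,B,C,D,E], logical=[D,E,A,B,C]
After op 2 (rotate(-3)): offset=0, physical=[A,B,C,D,E], logical=[A,B,C,D,E]
After op 3 (swap(2, 4)): offset=0, physical=[A,B,E,D,C], logical=[A,B,E,D,C]
After op 4 (swap(3, 0)): offset=0, physical=[D,B,E,A,C], logical=[D,B,E,A,C]
After op 5 (replace(4, 'd')): offset=0, physical=[D,B,E,A,d], logical=[D,B,E,A,d]
After op 6 (replace(4, 'p')): offset=0, physical=[D,B,E,A,p], logical=[D,B,E,A,p]
After op 7 (swap(4, 0)): offset=0, physical=[p,B,E,A,D], logical=[p,B,E,A,D]
After op 8 (swap(2, 0)): offset=0, physical=[E,B,p,A,D], logical=[E,B,p,A,D]
After op 9 (rotate(-3)): offset=2, physical=[E,B,p,A,D], logical=[p,A,D,E,B]
After op 10 (rotate(+1)): offset=3, physical=[E,B,p,A,D], logical=[A,D,E,B,p]
After op 11 (rotate(-3)): offset=0, physical=[E,B,p,A,D], logical=[E,B,p,A,D]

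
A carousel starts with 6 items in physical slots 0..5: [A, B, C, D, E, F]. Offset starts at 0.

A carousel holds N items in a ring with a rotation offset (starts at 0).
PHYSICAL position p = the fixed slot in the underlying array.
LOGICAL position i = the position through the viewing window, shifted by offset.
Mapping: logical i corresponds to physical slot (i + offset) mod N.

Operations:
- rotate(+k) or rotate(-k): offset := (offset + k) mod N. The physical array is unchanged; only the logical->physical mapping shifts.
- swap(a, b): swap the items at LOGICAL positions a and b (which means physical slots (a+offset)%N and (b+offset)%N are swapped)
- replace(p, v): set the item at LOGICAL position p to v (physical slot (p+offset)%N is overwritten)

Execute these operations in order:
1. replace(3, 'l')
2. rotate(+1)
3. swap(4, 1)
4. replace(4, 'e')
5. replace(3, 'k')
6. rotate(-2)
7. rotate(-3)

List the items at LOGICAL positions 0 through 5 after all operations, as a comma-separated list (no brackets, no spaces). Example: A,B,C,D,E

Answer: F,l,k,e,A,B

Derivation:
After op 1 (replace(3, 'l')): offset=0, physical=[A,B,C,l,E,F], logical=[A,B,C,l,E,F]
After op 2 (rotate(+1)): offset=1, physical=[A,B,C,l,E,F], logical=[B,C,l,E,F,A]
After op 3 (swap(4, 1)): offset=1, physical=[A,B,F,l,E,C], logical=[B,F,l,E,C,A]
After op 4 (replace(4, 'e')): offset=1, physical=[A,B,F,l,E,e], logical=[B,F,l,E,e,A]
After op 5 (replace(3, 'k')): offset=1, physical=[A,B,F,l,k,e], logical=[B,F,l,k,e,A]
After op 6 (rotate(-2)): offset=5, physical=[A,B,F,l,k,e], logical=[e,A,B,F,l,k]
After op 7 (rotate(-3)): offset=2, physical=[A,B,F,l,k,e], logical=[F,l,k,e,A,B]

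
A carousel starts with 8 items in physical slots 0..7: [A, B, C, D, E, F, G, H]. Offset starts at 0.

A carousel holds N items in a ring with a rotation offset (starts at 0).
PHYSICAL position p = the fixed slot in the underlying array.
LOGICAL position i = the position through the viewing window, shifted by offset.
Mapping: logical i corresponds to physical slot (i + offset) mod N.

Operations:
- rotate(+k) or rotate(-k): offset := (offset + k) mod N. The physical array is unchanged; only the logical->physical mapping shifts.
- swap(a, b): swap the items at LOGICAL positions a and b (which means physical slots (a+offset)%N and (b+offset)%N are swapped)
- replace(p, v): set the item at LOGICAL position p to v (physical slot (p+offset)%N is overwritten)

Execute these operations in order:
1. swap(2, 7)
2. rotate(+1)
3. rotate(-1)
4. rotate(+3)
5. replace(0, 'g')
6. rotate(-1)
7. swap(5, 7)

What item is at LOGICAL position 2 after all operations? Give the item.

Answer: E

Derivation:
After op 1 (swap(2, 7)): offset=0, physical=[A,B,H,D,E,F,G,C], logical=[A,B,H,D,E,F,G,C]
After op 2 (rotate(+1)): offset=1, physical=[A,B,H,D,E,F,G,C], logical=[B,H,D,E,F,G,C,A]
After op 3 (rotate(-1)): offset=0, physical=[A,B,H,D,E,F,G,C], logical=[A,B,H,D,E,F,G,C]
After op 4 (rotate(+3)): offset=3, physical=[A,B,H,D,E,F,G,C], logical=[D,E,F,G,C,A,B,H]
After op 5 (replace(0, 'g')): offset=3, physical=[A,B,H,g,E,F,G,C], logical=[g,E,F,G,C,A,B,H]
After op 6 (rotate(-1)): offset=2, physical=[A,B,H,g,E,F,G,C], logical=[H,g,E,F,G,C,A,B]
After op 7 (swap(5, 7)): offset=2, physical=[A,C,H,g,E,F,G,B], logical=[H,g,E,F,G,B,A,C]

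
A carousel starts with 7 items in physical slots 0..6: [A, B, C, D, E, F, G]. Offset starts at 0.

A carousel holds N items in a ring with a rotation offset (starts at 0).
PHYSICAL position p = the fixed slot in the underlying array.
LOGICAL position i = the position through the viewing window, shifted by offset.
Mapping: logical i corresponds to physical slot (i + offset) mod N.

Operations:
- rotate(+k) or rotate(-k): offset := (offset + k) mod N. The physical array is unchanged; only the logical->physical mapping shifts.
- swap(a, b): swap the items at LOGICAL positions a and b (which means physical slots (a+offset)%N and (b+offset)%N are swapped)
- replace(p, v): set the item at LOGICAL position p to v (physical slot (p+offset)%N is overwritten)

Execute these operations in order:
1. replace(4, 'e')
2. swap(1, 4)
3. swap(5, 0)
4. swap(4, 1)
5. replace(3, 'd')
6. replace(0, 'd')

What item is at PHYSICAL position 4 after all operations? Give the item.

After op 1 (replace(4, 'e')): offset=0, physical=[A,B,C,D,e,F,G], logical=[A,B,C,D,e,F,G]
After op 2 (swap(1, 4)): offset=0, physical=[A,e,C,D,B,F,G], logical=[A,e,C,D,B,F,G]
After op 3 (swap(5, 0)): offset=0, physical=[F,e,C,D,B,A,G], logical=[F,e,C,D,B,A,G]
After op 4 (swap(4, 1)): offset=0, physical=[F,B,C,D,e,A,G], logical=[F,B,C,D,e,A,G]
After op 5 (replace(3, 'd')): offset=0, physical=[F,B,C,d,e,A,G], logical=[F,B,C,d,e,A,G]
After op 6 (replace(0, 'd')): offset=0, physical=[d,B,C,d,e,A,G], logical=[d,B,C,d,e,A,G]

Answer: e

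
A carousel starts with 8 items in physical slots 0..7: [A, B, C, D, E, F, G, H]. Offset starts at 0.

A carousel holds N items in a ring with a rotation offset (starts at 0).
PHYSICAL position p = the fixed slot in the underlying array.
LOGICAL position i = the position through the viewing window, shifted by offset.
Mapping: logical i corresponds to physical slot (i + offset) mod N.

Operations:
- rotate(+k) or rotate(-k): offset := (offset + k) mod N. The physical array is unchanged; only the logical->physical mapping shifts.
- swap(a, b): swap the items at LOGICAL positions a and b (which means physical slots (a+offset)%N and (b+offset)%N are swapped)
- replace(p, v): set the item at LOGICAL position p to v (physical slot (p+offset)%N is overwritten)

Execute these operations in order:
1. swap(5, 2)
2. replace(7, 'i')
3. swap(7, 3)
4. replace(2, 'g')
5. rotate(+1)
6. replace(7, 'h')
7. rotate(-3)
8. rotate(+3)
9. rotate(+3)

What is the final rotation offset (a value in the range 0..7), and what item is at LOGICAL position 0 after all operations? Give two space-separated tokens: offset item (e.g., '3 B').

Answer: 4 E

Derivation:
After op 1 (swap(5, 2)): offset=0, physical=[A,B,F,D,E,C,G,H], logical=[A,B,F,D,E,C,G,H]
After op 2 (replace(7, 'i')): offset=0, physical=[A,B,F,D,E,C,G,i], logical=[A,B,F,D,E,C,G,i]
After op 3 (swap(7, 3)): offset=0, physical=[A,B,F,i,E,C,G,D], logical=[A,B,F,i,E,C,G,D]
After op 4 (replace(2, 'g')): offset=0, physical=[A,B,g,i,E,C,G,D], logical=[A,B,g,i,E,C,G,D]
After op 5 (rotate(+1)): offset=1, physical=[A,B,g,i,E,C,G,D], logical=[B,g,i,E,C,G,D,A]
After op 6 (replace(7, 'h')): offset=1, physical=[h,B,g,i,E,C,G,D], logical=[B,g,i,E,C,G,D,h]
After op 7 (rotate(-3)): offset=6, physical=[h,B,g,i,E,C,G,D], logical=[G,D,h,B,g,i,E,C]
After op 8 (rotate(+3)): offset=1, physical=[h,B,g,i,E,C,G,D], logical=[B,g,i,E,C,G,D,h]
After op 9 (rotate(+3)): offset=4, physical=[h,B,g,i,E,C,G,D], logical=[E,C,G,D,h,B,g,i]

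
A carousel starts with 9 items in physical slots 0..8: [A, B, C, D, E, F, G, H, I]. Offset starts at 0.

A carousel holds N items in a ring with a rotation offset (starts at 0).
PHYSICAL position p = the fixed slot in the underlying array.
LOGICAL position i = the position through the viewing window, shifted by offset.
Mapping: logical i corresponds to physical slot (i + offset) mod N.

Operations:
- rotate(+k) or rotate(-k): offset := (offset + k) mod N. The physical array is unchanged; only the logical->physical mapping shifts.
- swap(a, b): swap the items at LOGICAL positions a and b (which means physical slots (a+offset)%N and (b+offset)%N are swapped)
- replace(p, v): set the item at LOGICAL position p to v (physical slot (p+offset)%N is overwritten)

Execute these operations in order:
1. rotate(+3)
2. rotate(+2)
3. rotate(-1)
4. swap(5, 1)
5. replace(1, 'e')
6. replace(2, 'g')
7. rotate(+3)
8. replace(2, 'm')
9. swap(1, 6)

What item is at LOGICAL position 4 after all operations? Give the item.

After op 1 (rotate(+3)): offset=3, physical=[A,B,C,D,E,F,G,H,I], logical=[D,E,F,G,H,I,A,B,C]
After op 2 (rotate(+2)): offset=5, physical=[A,B,C,D,E,F,G,H,I], logical=[F,G,H,I,A,B,C,D,E]
After op 3 (rotate(-1)): offset=4, physical=[A,B,C,D,E,F,G,H,I], logical=[E,F,G,H,I,A,B,C,D]
After op 4 (swap(5, 1)): offset=4, physical=[F,B,C,D,E,A,G,H,I], logical=[E,A,G,H,I,F,B,C,D]
After op 5 (replace(1, 'e')): offset=4, physical=[F,B,C,D,E,e,G,H,I], logical=[E,e,G,H,I,F,B,C,D]
After op 6 (replace(2, 'g')): offset=4, physical=[F,B,C,D,E,e,g,H,I], logical=[E,e,g,H,I,F,B,C,D]
After op 7 (rotate(+3)): offset=7, physical=[F,B,C,D,E,e,g,H,I], logical=[H,I,F,B,C,D,E,e,g]
After op 8 (replace(2, 'm')): offset=7, physical=[m,B,C,D,E,e,g,H,I], logical=[H,I,m,B,C,D,E,e,g]
After op 9 (swap(1, 6)): offset=7, physical=[m,B,C,D,I,e,g,H,E], logical=[H,E,m,B,C,D,I,e,g]

Answer: C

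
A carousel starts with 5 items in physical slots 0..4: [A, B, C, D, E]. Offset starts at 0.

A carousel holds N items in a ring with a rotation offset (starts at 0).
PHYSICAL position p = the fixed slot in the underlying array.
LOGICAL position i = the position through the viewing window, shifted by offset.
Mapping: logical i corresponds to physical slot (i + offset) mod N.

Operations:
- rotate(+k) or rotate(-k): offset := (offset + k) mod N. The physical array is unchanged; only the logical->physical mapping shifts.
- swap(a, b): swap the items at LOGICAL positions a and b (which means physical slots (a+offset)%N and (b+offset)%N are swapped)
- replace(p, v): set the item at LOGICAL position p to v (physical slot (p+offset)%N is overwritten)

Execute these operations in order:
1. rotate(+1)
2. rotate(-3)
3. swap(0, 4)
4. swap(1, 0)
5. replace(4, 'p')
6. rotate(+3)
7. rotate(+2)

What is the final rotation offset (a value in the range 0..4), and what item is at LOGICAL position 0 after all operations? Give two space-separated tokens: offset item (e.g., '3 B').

After op 1 (rotate(+1)): offset=1, physical=[A,B,C,D,E], logical=[B,C,D,E,A]
After op 2 (rotate(-3)): offset=3, physical=[A,B,C,D,E], logical=[D,E,A,B,C]
After op 3 (swap(0, 4)): offset=3, physical=[A,B,D,C,E], logical=[C,E,A,B,D]
After op 4 (swap(1, 0)): offset=3, physical=[A,B,D,E,C], logical=[E,C,A,B,D]
After op 5 (replace(4, 'p')): offset=3, physical=[A,B,p,E,C], logical=[E,C,A,B,p]
After op 6 (rotate(+3)): offset=1, physical=[A,B,p,E,C], logical=[B,p,E,C,A]
After op 7 (rotate(+2)): offset=3, physical=[A,B,p,E,C], logical=[E,C,A,B,p]

Answer: 3 E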